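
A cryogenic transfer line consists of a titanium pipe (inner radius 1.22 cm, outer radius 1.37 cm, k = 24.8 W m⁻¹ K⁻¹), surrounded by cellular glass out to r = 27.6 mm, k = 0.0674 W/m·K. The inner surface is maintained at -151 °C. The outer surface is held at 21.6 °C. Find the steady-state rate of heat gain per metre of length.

Resistance network (inner→outer):
  R'_titanium = ln(0.0137/0.0122)/(2πk) = 0.1160/(2π·24.8) = 7.442×10^-4 m·K/W
  R'_cellular glass = ln(0.0276/0.0137)/(2πk) = 0.7004/(2π·0.0674) = 1.654 m·K/W
ΣR = 7.442×10^-4 + 1.654 = 1.655 m·K/W
Q' = ΔT/ΣR = (-151 °C − 21.6 °C)/1.655 = -104 W/m
(Negative Q' ⇒ heat flows inward; heat gain = 104 W/m.)

Q' = 104 W/m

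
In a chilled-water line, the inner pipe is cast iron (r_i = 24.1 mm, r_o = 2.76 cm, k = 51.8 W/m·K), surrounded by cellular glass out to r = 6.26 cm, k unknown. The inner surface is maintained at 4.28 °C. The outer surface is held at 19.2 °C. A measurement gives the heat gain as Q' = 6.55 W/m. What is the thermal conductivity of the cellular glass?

k = 0.0572 W/m·K

ΣR = ΔT/Q' = |4.28 − 19.2|/6.55 = 2.278 m·K/W
Known resistances:
  R'_cast iron = ln(0.0276/0.0241)/(2πk) = 0.1356/(2π·51.8) = 4.166×10^-4 m·K/W
R_cellular glass = ΣR − ΣR_known = 2.278 − 4.166×10^-4 = 2.278 m·K/W
ln(r₂/r₁)/(2πk) = 2.278 ⇒ k = 0.8189/(2π·2.278) = 0.0572 W/m·K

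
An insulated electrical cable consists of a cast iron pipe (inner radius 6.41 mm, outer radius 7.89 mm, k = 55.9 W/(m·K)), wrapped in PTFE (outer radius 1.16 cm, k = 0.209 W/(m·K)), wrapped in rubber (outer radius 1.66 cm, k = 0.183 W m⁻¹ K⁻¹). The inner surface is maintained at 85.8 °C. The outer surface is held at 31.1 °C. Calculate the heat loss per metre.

Q' = 90.3 W/m

Treat each layer as a resistance in series:
  R'_cast iron = ln(0.00789/0.00641)/(2πk) = 0.2077/(2π·55.9) = 5.915×10^-4 m·K/W
  R'_PTFE = ln(0.0116/0.00789)/(2πk) = 0.3854/(2π·0.209) = 0.2935 m·K/W
  R'_rubber = ln(0.0166/0.0116)/(2πk) = 0.3584/(2π·0.183) = 0.3117 m·K/W
ΣR = 5.915×10^-4 + 0.2935 + 0.3117 = 0.6058 m·K/W
Q' = ΔT/ΣR = (85.8 °C − 31.1 °C)/0.6058 = 90.3 W/m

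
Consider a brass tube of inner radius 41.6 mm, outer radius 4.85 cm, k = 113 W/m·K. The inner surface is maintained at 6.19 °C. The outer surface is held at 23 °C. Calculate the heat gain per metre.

Q' = 2πk·ΔT/ln(r₂/r₁) = 2π × 113 × 16.81 / ln(0.0485/0.0416) = 77800 W/m

Q' = 77.8 kW/m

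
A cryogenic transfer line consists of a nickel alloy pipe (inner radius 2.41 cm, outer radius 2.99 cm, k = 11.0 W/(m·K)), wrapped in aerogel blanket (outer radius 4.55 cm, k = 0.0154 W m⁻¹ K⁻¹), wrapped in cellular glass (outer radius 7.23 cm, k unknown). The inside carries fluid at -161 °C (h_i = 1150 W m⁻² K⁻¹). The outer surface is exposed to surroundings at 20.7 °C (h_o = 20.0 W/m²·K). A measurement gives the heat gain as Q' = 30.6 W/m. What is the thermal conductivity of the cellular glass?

k = 0.0498 W/m·K

ΣR = ΔT/Q' = |-161 − 20.7|/30.6 = 5.938 m·K/W
Known resistances:
  R'_conv,in = 1/(2πr h) = 1/(2π·0.0241·1150) = 0.005743 m·K/W
  R'_nickel alloy = ln(0.0299/0.0241)/(2πk) = 0.2156/(2π·11.0) = 0.003120 m·K/W
  R'_aerogel blanket = ln(0.0455/0.0299)/(2πk) = 0.4199/(2π·0.0154) = 4.339 m·K/W
  R'_conv,out = 1/(2πr h) = 1/(2π·0.0723·20.0) = 0.1101 m·K/W
R_cellular glass = ΣR − ΣR_known = 5.938 − 4.458 = 1.480 m·K/W
ln(r₂/r₁)/(2πk) = 1.480 ⇒ k = 0.4631/(2π·1.480) = 0.0498 W/m·K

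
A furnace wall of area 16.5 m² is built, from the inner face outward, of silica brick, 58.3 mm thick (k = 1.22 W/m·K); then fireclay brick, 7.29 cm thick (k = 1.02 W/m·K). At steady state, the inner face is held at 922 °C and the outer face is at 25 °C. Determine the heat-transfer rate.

Treat each layer as a resistance in series:
  R_silica brick = L/(kA) = 0.0583/(1.22·16.5) = 0.002896 K/W
  R_fireclay brick = L/(kA) = 0.0729/(1.02·16.5) = 0.004332 K/W
ΣR = 0.002896 + 0.004332 = 0.007228 K/W
Q = ΔT/ΣR = (922 °C − 25 °C)/0.007228 = 1.24×10^5 W

Q = 1.24×10^5 W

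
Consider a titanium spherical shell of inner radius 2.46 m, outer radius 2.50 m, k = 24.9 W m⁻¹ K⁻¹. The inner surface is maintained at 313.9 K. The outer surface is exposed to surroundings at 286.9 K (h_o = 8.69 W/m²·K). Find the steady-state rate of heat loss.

Resistance network (inner→outer):
  R_titanium = (1/2.46 − 1/2.50)/(4πk) = 0.006504/(4π·24.9) = 2.079×10^-5 K/W
  R_conv,out = 1/(4πr²h) = 1/(4π·2.50²·8.69) = 0.001465 K/W
ΣR = 2.079×10^-5 + 0.001465 = 0.001486 K/W
Q = ΔT/ΣR = (313.9 K − 286.9 K)/0.001486 = 18200 W

Q = 18.2 kW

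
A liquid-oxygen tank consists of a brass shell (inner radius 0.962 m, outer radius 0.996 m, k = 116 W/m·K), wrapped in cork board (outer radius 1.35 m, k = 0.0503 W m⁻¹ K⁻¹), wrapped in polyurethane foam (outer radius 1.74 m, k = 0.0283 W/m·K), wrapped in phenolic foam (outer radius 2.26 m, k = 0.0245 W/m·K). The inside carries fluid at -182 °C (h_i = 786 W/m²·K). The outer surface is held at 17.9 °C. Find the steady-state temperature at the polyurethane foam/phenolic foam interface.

Resistance network (inner→outer):
  R_conv,in = 1/(4πr²h) = 1/(4π·0.962²·786) = 1.094×10^-4 K/W
  R_brass = (1/0.962 − 1/0.996)/(4πk) = 0.03548/(4π·116) = 2.434×10^-5 K/W
  R_cork board = (1/0.996 − 1/1.35)/(4πk) = 0.2633/(4π·0.0503) = 0.4165 K/W
  R_polyurethane foam = (1/1.35 − 1/1.74)/(4πk) = 0.1660/(4π·0.0283) = 0.4669 K/W
  R_phenolic foam = (1/1.74 − 1/2.26)/(4πk) = 0.1322/(4π·0.0245) = 0.4295 K/W
ΣR = 1.094×10^-4 + 2.434×10^-5 + 0.4165 + 0.4669 + 0.4295 = 1.313 K/W
Q = ΔT/ΣR = (-182 °C − 17.9 °C)/1.313 = -152.2 W
From the inner boundary to the polyurethane foam/phenolic foam interface, ΣR_partial = 0.8835 K/W.
T_interface = T_in − Q·ΣR_partial = -182 °C − (-152.2)(0.8835) = -47.5 °C

T = -47.5 °C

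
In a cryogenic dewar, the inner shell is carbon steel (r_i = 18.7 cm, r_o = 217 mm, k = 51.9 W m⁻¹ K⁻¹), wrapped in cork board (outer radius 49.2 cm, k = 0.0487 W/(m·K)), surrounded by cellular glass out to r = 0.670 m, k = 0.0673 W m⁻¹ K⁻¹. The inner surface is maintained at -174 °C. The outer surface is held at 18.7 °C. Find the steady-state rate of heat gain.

Q = 39.7 W

Treat each layer as a resistance in series:
  R_carbon steel = (1/0.187 − 1/0.217)/(4πk) = 0.7393/(4π·51.9) = 0.001134 K/W
  R_cork board = (1/0.217 − 1/0.492)/(4πk) = 2.576/(4π·0.0487) = 4.209 K/W
  R_cellular glass = (1/0.492 − 1/0.670)/(4πk) = 0.5400/(4π·0.0673) = 0.6385 K/W
ΣR = 0.001134 + 4.209 + 0.6385 = 4.849 K/W
Q = ΔT/ΣR = (-174 °C − 18.7 °C)/4.849 = -39.7 W
(Negative Q ⇒ heat flows inward; heat gain = 39.7 W.)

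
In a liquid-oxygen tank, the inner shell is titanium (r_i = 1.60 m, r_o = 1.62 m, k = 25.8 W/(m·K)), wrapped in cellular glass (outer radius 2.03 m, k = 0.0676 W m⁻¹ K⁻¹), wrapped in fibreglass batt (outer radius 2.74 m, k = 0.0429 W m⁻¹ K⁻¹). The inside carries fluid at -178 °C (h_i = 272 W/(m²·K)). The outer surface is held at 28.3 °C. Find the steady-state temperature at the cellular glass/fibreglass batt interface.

Series thermal resistances, inner to outer:
  R_conv,in = 1/(4πr²h) = 1/(4π·1.60²·272) = 1.143×10^-4 K/W
  R_titanium = (1/1.60 − 1/1.62)/(4πk) = 0.007716/(4π·25.8) = 2.380×10^-5 K/W
  R_cellular glass = (1/1.62 − 1/2.03)/(4πk) = 0.1247/(4π·0.0676) = 0.1468 K/W
  R_fibreglass batt = (1/2.03 − 1/2.74)/(4πk) = 0.1276/(4π·0.0429) = 0.2368 K/W
ΣR = 1.143×10^-4 + 2.380×10^-5 + 0.1468 + 0.2368 = 0.3837 K/W
Q = ΔT/ΣR = (-178 °C − 28.3 °C)/0.3837 = -537.7 W
From the inner boundary to the cellular glass/fibreglass batt interface, ΣR_partial = 0.1469 K/W.
T_interface = T_in − Q·ΣR_partial = -178 °C − (-537.7)(0.1469) = -99.0 °C

T = -99.0 °C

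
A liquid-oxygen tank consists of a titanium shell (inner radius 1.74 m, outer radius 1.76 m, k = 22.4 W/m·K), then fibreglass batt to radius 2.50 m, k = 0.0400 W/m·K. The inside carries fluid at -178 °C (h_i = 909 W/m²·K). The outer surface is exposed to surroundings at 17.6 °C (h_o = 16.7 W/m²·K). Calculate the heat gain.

Treat each layer as a resistance in series:
  R_conv,in = 1/(4πr²h) = 1/(4π·1.74²·909) = 2.892×10^-5 K/W
  R_titanium = (1/1.74 − 1/1.76)/(4πk) = 0.006531/(4π·22.4) = 2.320×10^-5 K/W
  R_fibreglass batt = (1/1.76 − 1/2.50)/(4πk) = 0.1682/(4π·0.0400) = 0.3346 K/W
  R_conv,out = 1/(4πr²h) = 1/(4π·2.50²·16.7) = 7.624×10^-4 K/W
ΣR = 2.892×10^-5 + 2.320×10^-5 + 0.3346 + 7.624×10^-4 = 0.3354 K/W
Q = ΔT/ΣR = (-178 °C − 17.6 °C)/0.3354 = -583 W
(Negative Q ⇒ heat flows inward; heat gain = 583 W.)

Q = 583 W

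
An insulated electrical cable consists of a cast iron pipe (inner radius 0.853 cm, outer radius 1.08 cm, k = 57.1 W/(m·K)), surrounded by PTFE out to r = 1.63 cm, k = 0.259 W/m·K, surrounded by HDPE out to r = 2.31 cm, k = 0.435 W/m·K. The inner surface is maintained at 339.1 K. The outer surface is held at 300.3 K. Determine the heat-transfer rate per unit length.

Resistance network (inner→outer):
  R'_cast iron = ln(0.0108/0.00853)/(2πk) = 0.2360/(2π·57.1) = 6.577×10^-4 m·K/W
  R'_PTFE = ln(0.0163/0.0108)/(2πk) = 0.4116/(2π·0.259) = 0.2529 m·K/W
  R'_HDPE = ln(0.0231/0.0163)/(2πk) = 0.3487/(2π·0.435) = 0.1276 m·K/W
ΣR = 6.577×10^-4 + 0.2529 + 0.1276 = 0.3812 m·K/W
Q' = ΔT/ΣR = (339.1 K − 300.3 K)/0.3812 = 102 W/m

Q' = 102 W/m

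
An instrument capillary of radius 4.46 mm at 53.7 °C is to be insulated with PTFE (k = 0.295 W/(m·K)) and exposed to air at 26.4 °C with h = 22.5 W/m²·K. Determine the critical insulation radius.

r_cr = 1.31 cm

For a cylinder, r_cr = k_ins/h = 0.295/22.5 = 0.0131 m = 1.31 cm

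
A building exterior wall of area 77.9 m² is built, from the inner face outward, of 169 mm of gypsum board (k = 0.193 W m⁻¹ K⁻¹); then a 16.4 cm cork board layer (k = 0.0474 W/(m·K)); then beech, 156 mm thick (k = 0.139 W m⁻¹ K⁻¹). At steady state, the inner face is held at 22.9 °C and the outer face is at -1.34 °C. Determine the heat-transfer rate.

Q = 346 W

Treat each layer as a resistance in series:
  R_gypsum board = L/(kA) = 0.169/(0.193·77.9) = 0.01124 K/W
  R_cork board = L/(kA) = 0.164/(0.0474·77.9) = 0.04441 K/W
  R_beech = L/(kA) = 0.156/(0.139·77.9) = 0.01441 K/W
ΣR = 0.01124 + 0.04441 + 0.01441 = 0.07006 K/W
Q = ΔT/ΣR = (22.9 °C − -1.34 °C)/0.07006 = 346 W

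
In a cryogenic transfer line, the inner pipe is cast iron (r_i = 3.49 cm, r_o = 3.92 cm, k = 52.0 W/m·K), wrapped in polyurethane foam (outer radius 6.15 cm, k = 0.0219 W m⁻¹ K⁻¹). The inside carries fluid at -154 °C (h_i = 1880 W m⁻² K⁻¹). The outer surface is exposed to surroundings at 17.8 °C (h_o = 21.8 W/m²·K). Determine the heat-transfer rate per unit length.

Series thermal resistances, inner to outer:
  R'_conv,in = 1/(2πr h) = 1/(2π·0.0349·1880) = 0.002426 m·K/W
  R'_cast iron = ln(0.0392/0.0349)/(2πk) = 0.1162/(2π·52.0) = 3.556×10^-4 m·K/W
  R'_polyurethane foam = ln(0.0615/0.0392)/(2πk) = 0.4504/(2π·0.0219) = 3.273 m·K/W
  R'_conv,out = 1/(2πr h) = 1/(2π·0.0615·21.8) = 0.1187 m·K/W
ΣR = 0.002426 + 3.556×10^-4 + 3.273 + 0.1187 = 3.394 m·K/W
Q' = ΔT/ΣR = (-154 °C − 17.8 °C)/3.394 = -50.6 W/m
(Negative Q' ⇒ heat flows inward; heat gain = 50.6 W/m.)

Q' = 50.6 W/m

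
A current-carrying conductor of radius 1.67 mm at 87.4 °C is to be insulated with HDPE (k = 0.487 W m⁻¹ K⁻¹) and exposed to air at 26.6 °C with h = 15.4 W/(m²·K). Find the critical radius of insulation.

r_cr = 3.16 cm

For a cylinder, r_cr = k_ins/h = 0.487/15.4 = 0.0316 m = 3.16 cm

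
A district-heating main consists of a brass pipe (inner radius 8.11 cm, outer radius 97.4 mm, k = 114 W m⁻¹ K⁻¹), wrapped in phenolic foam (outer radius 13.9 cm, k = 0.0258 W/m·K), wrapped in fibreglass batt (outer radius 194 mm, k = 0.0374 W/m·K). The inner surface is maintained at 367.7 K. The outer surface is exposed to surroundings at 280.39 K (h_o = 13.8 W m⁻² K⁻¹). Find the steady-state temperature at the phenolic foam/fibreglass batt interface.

Treat each layer as a resistance in series:
  R'_brass = ln(0.0974/0.0811)/(2πk) = 0.1831/(2π·114) = 2.557×10^-4 m·K/W
  R'_phenolic foam = ln(0.139/0.0974)/(2πk) = 0.3556/(2π·0.0258) = 2.194 m·K/W
  R'_fibreglass batt = ln(0.194/0.139)/(2πk) = 0.3334/(2π·0.0374) = 1.419 m·K/W
  R'_conv,out = 1/(2πr h) = 1/(2π·0.194·13.8) = 0.05945 m·K/W
ΣR = 2.557×10^-4 + 2.194 + 1.419 + 0.05945 = 3.673 m·K/W
Q' = ΔT/ΣR = (367.7 K − 280.39 K)/3.673 = 23.77 W/m
From the inner boundary to the phenolic foam/fibreglass batt interface, ΣR_partial = 2.194 m·K/W.
T_interface = T_in − Q'·ΣR_partial = 367.7 K − (23.77)(2.194) = 315.5 K

T = 315.5 K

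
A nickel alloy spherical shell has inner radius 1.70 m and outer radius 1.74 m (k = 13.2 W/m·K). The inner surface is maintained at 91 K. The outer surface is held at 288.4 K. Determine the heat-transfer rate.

Q = 4πk·ΔT/(1/r₁ − 1/r₂) = 4π × 13.2 × 197.4 / (1/1.70 − 1/1.74) = 2.42×10^6 W

Q = 2420 kW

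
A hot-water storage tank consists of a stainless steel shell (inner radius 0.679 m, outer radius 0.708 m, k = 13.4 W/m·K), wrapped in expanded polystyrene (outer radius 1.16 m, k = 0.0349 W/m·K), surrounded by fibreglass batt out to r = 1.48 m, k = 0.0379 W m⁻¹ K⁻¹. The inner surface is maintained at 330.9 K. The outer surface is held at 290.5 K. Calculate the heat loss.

Treat each layer as a resistance in series:
  R_stainless steel = (1/0.679 − 1/0.708)/(4πk) = 0.06032/(4π·13.4) = 3.582×10^-4 K/W
  R_expanded polystyrene = (1/0.708 − 1/1.16)/(4πk) = 0.5504/(4π·0.0349) = 1.255 K/W
  R_fibreglass batt = (1/1.16 − 1/1.48)/(4πk) = 0.1864/(4π·0.0379) = 0.3914 K/W
ΣR = 3.582×10^-4 + 1.255 + 0.3914 = 1.647 K/W
Q = ΔT/ΣR = (330.9 K − 290.5 K)/1.647 = 24.5 W

Q = 24.5 W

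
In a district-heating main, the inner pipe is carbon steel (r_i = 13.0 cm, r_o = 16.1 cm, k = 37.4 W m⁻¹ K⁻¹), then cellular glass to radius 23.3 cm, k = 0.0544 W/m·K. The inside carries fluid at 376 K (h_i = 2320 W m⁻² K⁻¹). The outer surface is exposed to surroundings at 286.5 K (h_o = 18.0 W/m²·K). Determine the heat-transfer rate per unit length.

Q' = 79.9 W/m

Resistance network (inner→outer):
  R'_conv,in = 1/(2πr h) = 1/(2π·0.130·2320) = 5.277×10^-4 m·K/W
  R'_carbon steel = ln(0.161/0.130)/(2πk) = 0.2139/(2π·37.4) = 9.101×10^-4 m·K/W
  R'_cellular glass = ln(0.233/0.161)/(2πk) = 0.3696/(2π·0.0544) = 1.081 m·K/W
  R'_conv,out = 1/(2πr h) = 1/(2π·0.233·18.0) = 0.03795 m·K/W
ΣR = 5.277×10^-4 + 9.101×10^-4 + 1.081 + 0.03795 = 1.120 m·K/W
Q' = ΔT/ΣR = (376 K − 286.5 K)/1.120 = 79.9 W/m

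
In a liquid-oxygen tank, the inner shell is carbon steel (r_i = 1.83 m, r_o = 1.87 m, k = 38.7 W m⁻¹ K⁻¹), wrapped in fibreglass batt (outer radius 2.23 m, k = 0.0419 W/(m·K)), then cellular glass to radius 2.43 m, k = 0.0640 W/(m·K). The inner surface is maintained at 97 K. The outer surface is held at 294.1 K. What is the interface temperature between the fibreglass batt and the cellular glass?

Treat each layer as a resistance in series:
  R_carbon steel = (1/1.83 − 1/1.87)/(4πk) = 0.01169/(4π·38.7) = 2.404×10^-5 K/W
  R_fibreglass batt = (1/1.87 − 1/2.23)/(4πk) = 0.08633/(4π·0.0419) = 0.1640 K/W
  R_cellular glass = (1/2.23 − 1/2.43)/(4πk) = 0.03691/(4π·0.0640) = 0.04589 K/W
ΣR = 2.404×10^-5 + 0.1640 + 0.04589 = 0.2099 K/W
Q = ΔT/ΣR = (97 K − 294.1 K)/0.2099 = -939.0 W
From the inner boundary to the fibreglass batt/cellular glass interface, ΣR_partial = 0.1640 K/W.
T_interface = T_in − Q·ΣR_partial = 97 K − (-939.0)(0.1640) = 251.0 K

T = 251.0 K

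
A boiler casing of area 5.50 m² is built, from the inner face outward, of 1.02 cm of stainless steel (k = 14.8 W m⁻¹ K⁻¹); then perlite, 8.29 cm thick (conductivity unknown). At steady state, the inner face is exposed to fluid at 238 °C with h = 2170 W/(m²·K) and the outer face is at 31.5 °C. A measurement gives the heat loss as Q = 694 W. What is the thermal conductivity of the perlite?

ΣR = ΔT/Q = |238 − 31.5|/694 = 0.2976 K/W
Known resistances:
  R_conv,in = 1/(hA) = 1/(2170·5.50) = 8.379×10^-5 K/W
  R_stainless steel = L/(kA) = 0.0102/(14.8·5.50) = 1.253×10^-4 K/W
R_perlite = ΣR − ΣR_known = 0.2976 − 2.091×10^-4 = 0.2974 K/W
L/(kA) = 0.2974 ⇒ k = 0.0829/(0.2974·5.50) = 0.0507 W/m·K

k = 0.0507 W/m·K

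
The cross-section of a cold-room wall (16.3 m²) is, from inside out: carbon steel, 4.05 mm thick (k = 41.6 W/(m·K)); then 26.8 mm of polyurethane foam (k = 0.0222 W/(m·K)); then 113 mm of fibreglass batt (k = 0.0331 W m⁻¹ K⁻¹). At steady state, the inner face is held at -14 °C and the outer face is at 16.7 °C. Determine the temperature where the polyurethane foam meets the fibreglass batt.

Series thermal resistances, inner to outer:
  R_carbon steel = L/(kA) = 0.00405/(41.6·16.3) = 5.973×10^-6 K/W
  R_polyurethane foam = L/(kA) = 0.0268/(0.0222·16.3) = 0.07406 K/W
  R_fibreglass batt = L/(kA) = 0.113/(0.0331·16.3) = 0.2094 K/W
ΣR = 5.973×10^-6 + 0.07406 + 0.2094 = 0.2835 K/W
Q = ΔT/ΣR = (-14 °C − 16.7 °C)/0.2835 = -108.3 W
From the inner boundary to the polyurethane foam/fibreglass batt interface, ΣR_partial = 0.07407 K/W.
T_interface = T_in − Q·ΣR_partial = -14 °C − (-108.3)(0.07407) = -5.98 °C

T = -5.98 °C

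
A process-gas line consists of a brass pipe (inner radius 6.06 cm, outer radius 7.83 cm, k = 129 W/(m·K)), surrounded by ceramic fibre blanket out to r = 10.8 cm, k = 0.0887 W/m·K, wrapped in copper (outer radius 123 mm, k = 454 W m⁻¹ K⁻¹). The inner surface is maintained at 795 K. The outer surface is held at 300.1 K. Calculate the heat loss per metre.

Q' = 857 W/m

Resistance network (inner→outer):
  R'_brass = ln(0.0783/0.0606)/(2πk) = 0.2563/(2π·129) = 3.162×10^-4 m·K/W
  R'_ceramic fibre blanket = ln(0.108/0.0783)/(2πk) = 0.3216/(2π·0.0887) = 0.5770 m·K/W
  R'_copper = ln(0.123/0.108)/(2πk) = 0.1301/(2π·454) = 4.559×10^-5 m·K/W
ΣR = 3.162×10^-4 + 0.5770 + 4.559×10^-5 = 0.5774 m·K/W
Q' = ΔT/ΣR = (795 K − 300.1 K)/0.5774 = 857 W/m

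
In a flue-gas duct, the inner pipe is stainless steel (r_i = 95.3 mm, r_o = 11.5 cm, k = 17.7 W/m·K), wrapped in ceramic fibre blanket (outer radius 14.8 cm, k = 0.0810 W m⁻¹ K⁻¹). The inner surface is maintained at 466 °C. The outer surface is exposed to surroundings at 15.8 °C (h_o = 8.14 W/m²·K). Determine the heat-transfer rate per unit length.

Resistance network (inner→outer):
  R'_stainless steel = ln(0.115/0.0953)/(2πk) = 0.1879/(2π·17.7) = 0.001690 m·K/W
  R'_ceramic fibre blanket = ln(0.148/0.115)/(2πk) = 0.2523/(2π·0.0810) = 0.4957 m·K/W
  R'_conv,out = 1/(2πr h) = 1/(2π·0.148·8.14) = 0.1321 m·K/W
ΣR = 0.001690 + 0.4957 + 0.1321 = 0.6295 m·K/W
Q' = ΔT/ΣR = (466 °C − 15.8 °C)/0.6295 = 715 W/m

Q' = 715 W/m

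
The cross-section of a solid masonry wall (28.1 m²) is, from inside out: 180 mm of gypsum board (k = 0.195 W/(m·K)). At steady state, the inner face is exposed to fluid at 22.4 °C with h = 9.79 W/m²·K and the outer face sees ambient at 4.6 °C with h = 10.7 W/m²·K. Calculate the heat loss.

Q = 447 W

Series thermal resistances, inner to outer:
  R_conv,in = 1/(hA) = 1/(9.79·28.1) = 0.003635 K/W
  R_gypsum board = L/(kA) = 0.180/(0.195·28.1) = 0.03285 K/W
  R_conv,out = 1/(hA) = 1/(10.7·28.1) = 0.003326 K/W
ΣR = 0.003635 + 0.03285 + 0.003326 = 0.03981 K/W
Q = ΔT/ΣR = (22.4 °C − 4.6 °C)/0.03981 = 447 W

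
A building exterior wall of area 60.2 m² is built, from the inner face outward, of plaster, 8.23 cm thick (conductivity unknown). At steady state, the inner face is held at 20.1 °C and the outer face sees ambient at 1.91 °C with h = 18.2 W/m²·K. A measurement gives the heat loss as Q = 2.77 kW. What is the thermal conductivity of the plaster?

ΣR = ΔT/Q = |20.1 − 1.91|/2770 = 0.006567 K/W
Known resistances:
  R_conv,out = 1/(hA) = 1/(18.2·60.2) = 9.127×10^-4 K/W
R_plaster = ΣR − ΣR_known = 0.006567 − 9.127×10^-4 = 0.005654 K/W
L/(kA) = 0.005654 ⇒ k = 0.0823/(0.005654·60.2) = 0.242 W/m·K

k = 0.242 W/m·K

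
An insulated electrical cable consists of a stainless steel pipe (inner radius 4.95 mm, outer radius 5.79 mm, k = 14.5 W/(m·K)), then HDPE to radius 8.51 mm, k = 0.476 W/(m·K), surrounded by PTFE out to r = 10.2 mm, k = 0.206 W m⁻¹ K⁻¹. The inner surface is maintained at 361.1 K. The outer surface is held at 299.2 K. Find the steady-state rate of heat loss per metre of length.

Resistance network (inner→outer):
  R'_stainless steel = ln(0.00579/0.00495)/(2πk) = 0.1567/(2π·14.5) = 0.001720 m·K/W
  R'_HDPE = ln(0.00851/0.00579)/(2πk) = 0.3851/(2π·0.476) = 0.1288 m·K/W
  R'_PTFE = ln(0.0102/0.00851)/(2πk) = 0.1811/(2π·0.206) = 0.1400 m·K/W
ΣR = 0.001720 + 0.1288 + 0.1400 = 0.2705 m·K/W
Q' = ΔT/ΣR = (361.1 K − 299.2 K)/0.2705 = 229 W/m

Q' = 229 W/m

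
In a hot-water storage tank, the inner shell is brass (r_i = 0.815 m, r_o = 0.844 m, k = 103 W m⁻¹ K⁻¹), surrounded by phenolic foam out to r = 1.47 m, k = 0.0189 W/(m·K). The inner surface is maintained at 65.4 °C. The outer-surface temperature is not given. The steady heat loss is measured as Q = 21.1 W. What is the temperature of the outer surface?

T_out = 20.6 °C

Sum the resistances:
  R_brass = (1/0.815 − 1/0.844)/(4πk) = 0.04216/(4π·103) = 3.257×10^-5 K/W
  R_phenolic foam = (1/0.844 − 1/1.47)/(4πk) = 0.5046/(4π·0.0189) = 2.124 K/W
ΣR = 2.124 K/W
ΔT = Q·ΣR = 21.1 × 2.124 = 44.82 K
Heat flows outward, so T_out = T_in − ΔT = 65.4 − 44.82 = 20.6 °C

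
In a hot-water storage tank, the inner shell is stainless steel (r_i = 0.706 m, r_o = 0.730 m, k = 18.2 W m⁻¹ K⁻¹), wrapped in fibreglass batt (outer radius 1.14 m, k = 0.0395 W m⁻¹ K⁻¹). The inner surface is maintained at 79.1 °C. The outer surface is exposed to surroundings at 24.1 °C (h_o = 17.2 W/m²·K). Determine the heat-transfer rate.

Series thermal resistances, inner to outer:
  R_stainless steel = (1/0.706 − 1/0.730)/(4πk) = 0.04657/(4π·18.2) = 2.036×10^-4 K/W
  R_fibreglass batt = (1/0.730 − 1/1.14)/(4πk) = 0.4927/(4π·0.0395) = 0.9925 K/W
  R_conv,out = 1/(4πr²h) = 1/(4π·1.14²·17.2) = 0.003560 K/W
ΣR = 2.036×10^-4 + 0.9925 + 0.003560 = 0.9963 K/W
Q = ΔT/ΣR = (79.1 °C − 24.1 °C)/0.9963 = 55.2 W

Q = 55.2 W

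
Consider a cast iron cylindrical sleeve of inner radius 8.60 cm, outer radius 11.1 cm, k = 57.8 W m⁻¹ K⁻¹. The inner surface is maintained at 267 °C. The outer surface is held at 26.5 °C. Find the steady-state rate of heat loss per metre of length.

Q' = 2πk·ΔT/ln(r₂/r₁) = 2π × 57.8 × 240.5 / ln(0.111/0.0860) = 3.42×10^5 W/m

Q' = 3.42×10^5 W/m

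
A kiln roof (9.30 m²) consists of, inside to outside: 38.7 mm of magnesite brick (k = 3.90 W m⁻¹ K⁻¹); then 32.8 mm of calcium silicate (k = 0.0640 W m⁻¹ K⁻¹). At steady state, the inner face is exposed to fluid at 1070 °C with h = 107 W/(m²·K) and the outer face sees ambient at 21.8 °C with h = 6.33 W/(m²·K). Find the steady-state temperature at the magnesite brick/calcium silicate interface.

T = 1041 °C

Treat each layer as a resistance in series:
  R_conv,in = 1/(hA) = 1/(107·9.30) = 0.001005 K/W
  R_magnesite brick = L/(kA) = 0.0387/(3.90·9.30) = 0.001067 K/W
  R_calcium silicate = L/(kA) = 0.0328/(0.0640·9.30) = 0.05511 K/W
  R_conv,out = 1/(hA) = 1/(6.33·9.30) = 0.01699 K/W
ΣR = 0.001005 + 0.001067 + 0.05511 + 0.01699 = 0.07417 K/W
Q = ΔT/ΣR = (1070 °C − 21.8 °C)/0.07417 = 14130 W
From the inner boundary to the magnesite brick/calcium silicate interface, ΣR_partial = 0.002072 K/W.
T_interface = T_in − Q·ΣR_partial = 1070 °C − (14130)(0.002072) = 1041 °C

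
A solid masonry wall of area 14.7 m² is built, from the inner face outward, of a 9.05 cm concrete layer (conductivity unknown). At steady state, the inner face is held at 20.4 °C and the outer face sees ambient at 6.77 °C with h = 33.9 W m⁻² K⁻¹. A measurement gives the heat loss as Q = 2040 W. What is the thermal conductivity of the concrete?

k = 1.32 W/m·K

ΣR = ΔT/Q = |20.4 − 6.77|/2040 = 0.006681 K/W
Known resistances:
  R_conv,out = 1/(hA) = 1/(33.9·14.7) = 0.002007 K/W
R_concrete = ΣR − ΣR_known = 0.006681 − 0.002007 = 0.004674 K/W
L/(kA) = 0.004674 ⇒ k = 0.0905/(0.004674·14.7) = 1.32 W/m·K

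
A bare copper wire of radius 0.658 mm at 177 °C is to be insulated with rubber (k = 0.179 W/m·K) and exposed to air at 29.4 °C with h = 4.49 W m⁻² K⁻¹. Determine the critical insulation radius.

For a cylinder, r_cr = k_ins/h = 0.179/4.49 = 0.0399 m = 3.99 cm

r_cr = 3.99 cm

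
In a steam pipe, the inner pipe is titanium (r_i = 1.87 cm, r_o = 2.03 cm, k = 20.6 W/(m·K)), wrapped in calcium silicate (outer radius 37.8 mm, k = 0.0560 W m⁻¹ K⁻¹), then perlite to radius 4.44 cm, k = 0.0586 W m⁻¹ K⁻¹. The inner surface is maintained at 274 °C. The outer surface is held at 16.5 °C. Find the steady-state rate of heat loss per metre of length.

Resistance network (inner→outer):
  R'_titanium = ln(0.0203/0.0187)/(2πk) = 0.08210/(2π·20.6) = 6.343×10^-4 m·K/W
  R'_calcium silicate = ln(0.0378/0.0203)/(2πk) = 0.6217/(2π·0.0560) = 1.767 m·K/W
  R'_perlite = ln(0.0444/0.0378)/(2πk) = 0.1609/(2π·0.0586) = 0.4371 m·K/W
ΣR = 6.343×10^-4 + 1.767 + 0.4371 = 2.205 m·K/W
Q' = ΔT/ΣR = (274 °C − 16.5 °C)/2.205 = 117 W/m

Q' = 117 W/m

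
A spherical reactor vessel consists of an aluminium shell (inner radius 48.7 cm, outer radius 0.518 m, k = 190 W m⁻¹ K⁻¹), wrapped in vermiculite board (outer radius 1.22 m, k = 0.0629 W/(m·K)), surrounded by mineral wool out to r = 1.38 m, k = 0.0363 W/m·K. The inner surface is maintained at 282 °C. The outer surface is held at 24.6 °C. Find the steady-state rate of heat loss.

Q = 160 W

Series thermal resistances, inner to outer:
  R_aluminium = (1/0.487 − 1/0.518)/(4πk) = 0.1229/(4π·190) = 5.147×10^-5 K/W
  R_vermiculite board = (1/0.518 − 1/1.22)/(4πk) = 1.111/(4π·0.0629) = 1.405 K/W
  R_mineral wool = (1/1.22 − 1/1.38)/(4πk) = 0.09503/(4π·0.0363) = 0.2083 K/W
ΣR = 5.147×10^-5 + 1.405 + 0.2083 = 1.613 K/W
Q = ΔT/ΣR = (282 °C − 24.6 °C)/1.613 = 160 W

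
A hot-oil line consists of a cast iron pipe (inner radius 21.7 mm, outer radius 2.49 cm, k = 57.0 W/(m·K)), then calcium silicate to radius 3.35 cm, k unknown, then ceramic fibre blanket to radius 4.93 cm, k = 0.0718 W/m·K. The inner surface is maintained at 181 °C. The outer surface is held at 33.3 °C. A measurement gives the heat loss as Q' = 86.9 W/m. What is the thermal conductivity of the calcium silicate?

k = 0.0560 W/m·K

ΣR = ΔT/Q' = |181 − 33.3|/86.9 = 1.700 m·K/W
Known resistances:
  R'_cast iron = ln(0.0249/0.0217)/(2πk) = 0.1376/(2π·57.0) = 3.841×10^-4 m·K/W
  R'_ceramic fibre blanket = ln(0.0493/0.0335)/(2πk) = 0.3864/(2π·0.0718) = 0.8565 m·K/W
R_calcium silicate = ΣR − ΣR_known = 1.700 − 0.8569 = 0.8431 m·K/W
ln(r₂/r₁)/(2πk) = 0.8431 ⇒ k = 0.2967/(2π·0.8431) = 0.0560 W/m·K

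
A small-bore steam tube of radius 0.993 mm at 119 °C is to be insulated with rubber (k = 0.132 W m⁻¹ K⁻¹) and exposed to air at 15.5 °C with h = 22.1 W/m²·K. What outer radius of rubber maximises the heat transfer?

r_cr = 0.597 cm

For a cylinder, r_cr = k_ins/h = 0.132/22.1 = 0.00597 m = 0.597 cm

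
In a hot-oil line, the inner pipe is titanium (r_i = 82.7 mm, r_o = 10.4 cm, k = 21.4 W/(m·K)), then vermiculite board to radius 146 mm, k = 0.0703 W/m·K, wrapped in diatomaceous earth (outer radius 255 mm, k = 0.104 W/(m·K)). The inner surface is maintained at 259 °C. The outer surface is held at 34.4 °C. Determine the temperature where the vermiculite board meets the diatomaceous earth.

Resistance network (inner→outer):
  R'_titanium = ln(0.104/0.0827)/(2πk) = 0.2292/(2π·21.4) = 0.001704 m·K/W
  R'_vermiculite board = ln(0.146/0.104)/(2πk) = 0.3392/(2π·0.0703) = 0.7680 m·K/W
  R'_diatomaceous earth = ln(0.255/0.146)/(2πk) = 0.5577/(2π·0.104) = 0.8534 m·K/W
ΣR = 0.001704 + 0.7680 + 0.8534 = 1.623 m·K/W
Q' = ΔT/ΣR = (259 °C − 34.4 °C)/1.623 = 138.4 W/m
From the inner boundary to the vermiculite board/diatomaceous earth interface, ΣR_partial = 0.7697 m·K/W.
T_interface = T_in − Q'·ΣR_partial = 259 °C − (138.4)(0.7697) = 152 °C

T = 152 °C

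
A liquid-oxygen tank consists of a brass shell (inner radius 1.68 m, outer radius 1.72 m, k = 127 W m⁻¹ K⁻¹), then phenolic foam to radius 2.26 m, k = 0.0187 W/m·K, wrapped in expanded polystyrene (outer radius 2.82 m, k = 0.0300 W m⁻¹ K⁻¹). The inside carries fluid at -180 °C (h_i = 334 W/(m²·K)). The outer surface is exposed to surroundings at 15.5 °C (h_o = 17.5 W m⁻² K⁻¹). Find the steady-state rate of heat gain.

Resistance network (inner→outer):
  R_conv,in = 1/(4πr²h) = 1/(4π·1.68²·334) = 8.442×10^-5 K/W
  R_brass = (1/1.68 − 1/1.72)/(4πk) = 0.01384/(4π·127) = 8.674×10^-6 K/W
  R_phenolic foam = (1/1.72 − 1/2.26)/(4πk) = 0.1389/(4π·0.0187) = 0.5912 K/W
  R_expanded polystyrene = (1/2.26 − 1/2.82)/(4πk) = 0.08787/(4π·0.0300) = 0.2331 K/W
  R_conv,out = 1/(4πr²h) = 1/(4π·2.82²·17.5) = 5.718×10^-4 K/W
ΣR = 8.442×10^-5 + 8.674×10^-6 + 0.5912 + 0.2331 + 5.718×10^-4 = 0.8250 K/W
Q = ΔT/ΣR = (-180 °C − 15.5 °C)/0.8250 = -237 W
(Negative Q ⇒ heat flows inward; heat gain = 237 W.)

Q = 237 W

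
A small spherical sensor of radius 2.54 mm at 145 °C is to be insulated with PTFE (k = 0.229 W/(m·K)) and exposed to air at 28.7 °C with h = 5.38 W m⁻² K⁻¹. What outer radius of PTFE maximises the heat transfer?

For a sphere, r_cr = 2k_ins/h = 2·0.229/5.38 = 0.0851 m = 8.51 cm

r_cr = 8.51 cm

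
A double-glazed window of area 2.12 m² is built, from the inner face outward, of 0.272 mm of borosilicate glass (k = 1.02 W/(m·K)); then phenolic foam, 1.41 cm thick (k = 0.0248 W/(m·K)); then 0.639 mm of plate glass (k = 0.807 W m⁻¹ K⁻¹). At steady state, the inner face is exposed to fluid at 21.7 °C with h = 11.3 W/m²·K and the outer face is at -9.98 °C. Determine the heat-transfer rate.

Q = 102 W

Resistance network (inner→outer):
  R_conv,in = 1/(hA) = 1/(11.3·2.12) = 0.04174 K/W
  R_borosilicate glass = L/(kA) = 2.72×10^-4/(1.02·2.12) = 1.258×10^-4 K/W
  R_phenolic foam = L/(kA) = 0.0141/(0.0248·2.12) = 0.2682 K/W
  R_plate glass = L/(kA) = 6.39×10^-4/(0.807·2.12) = 3.735×10^-4 K/W
ΣR = 0.04174 + 1.258×10^-4 + 0.2682 + 3.735×10^-4 = 0.3104 K/W
Q = ΔT/ΣR = (21.7 °C − -9.98 °C)/0.3104 = 102 W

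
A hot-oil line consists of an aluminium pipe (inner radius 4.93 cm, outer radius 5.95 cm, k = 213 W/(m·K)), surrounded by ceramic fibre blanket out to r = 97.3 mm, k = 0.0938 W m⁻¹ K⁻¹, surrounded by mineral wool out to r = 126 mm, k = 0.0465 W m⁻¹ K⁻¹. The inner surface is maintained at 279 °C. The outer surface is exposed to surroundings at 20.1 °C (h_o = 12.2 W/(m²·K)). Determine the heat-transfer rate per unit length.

Q' = 142 W/m

Series thermal resistances, inner to outer:
  R'_aluminium = ln(0.0595/0.0493)/(2πk) = 0.1881/(2π·213) = 1.405×10^-4 m·K/W
  R'_ceramic fibre blanket = ln(0.0973/0.0595)/(2πk) = 0.4918/(2π·0.0938) = 0.8345 m·K/W
  R'_mineral wool = ln(0.126/0.0973)/(2πk) = 0.2585/(2π·0.0465) = 0.8847 m·K/W
  R'_conv,out = 1/(2πr h) = 1/(2π·0.126·12.2) = 0.1035 m·K/W
ΣR = 1.405×10^-4 + 0.8345 + 0.8847 + 0.1035 = 1.823 m·K/W
Q' = ΔT/ΣR = (279 °C − 20.1 °C)/1.823 = 142 W/m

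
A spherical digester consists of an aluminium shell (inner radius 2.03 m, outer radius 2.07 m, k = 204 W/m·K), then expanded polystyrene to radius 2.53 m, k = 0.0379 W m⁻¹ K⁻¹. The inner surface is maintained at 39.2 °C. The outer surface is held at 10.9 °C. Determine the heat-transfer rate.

Q = 153 W

Series thermal resistances, inner to outer:
  R_aluminium = (1/2.03 − 1/2.07)/(4πk) = 0.009519/(4π·204) = 3.713×10^-6 K/W
  R_expanded polystyrene = (1/2.07 − 1/2.53)/(4πk) = 0.08783/(4π·0.0379) = 0.1844 K/W
ΣR = 3.713×10^-6 + 0.1844 = 0.1844 K/W
Q = ΔT/ΣR = (39.2 °C − 10.9 °C)/0.1844 = 153 W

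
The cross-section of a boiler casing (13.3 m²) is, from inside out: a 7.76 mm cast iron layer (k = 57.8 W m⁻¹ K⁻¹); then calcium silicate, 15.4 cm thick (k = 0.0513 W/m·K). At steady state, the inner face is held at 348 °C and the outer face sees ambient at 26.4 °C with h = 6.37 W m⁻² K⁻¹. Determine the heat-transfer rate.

Q = 1350 W

Treat each layer as a resistance in series:
  R_cast iron = L/(kA) = 0.00776/(57.8·13.3) = 1.009×10^-5 K/W
  R_calcium silicate = L/(kA) = 0.154/(0.0513·13.3) = 0.2257 K/W
  R_conv,out = 1/(hA) = 1/(6.37·13.3) = 0.01180 K/W
ΣR = 1.009×10^-5 + 0.2257 + 0.01180 = 0.2375 K/W
Q = ΔT/ΣR = (348 °C − 26.4 °C)/0.2375 = 1350 W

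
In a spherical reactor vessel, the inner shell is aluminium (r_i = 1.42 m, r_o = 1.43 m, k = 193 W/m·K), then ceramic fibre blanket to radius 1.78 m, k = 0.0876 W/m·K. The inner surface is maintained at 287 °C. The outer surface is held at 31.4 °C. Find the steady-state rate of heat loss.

Q = 2050 W

Resistance network (inner→outer):
  R_aluminium = (1/1.42 − 1/1.43)/(4πk) = 0.004925/(4π·193) = 2.031×10^-6 K/W
  R_ceramic fibre blanket = (1/1.43 − 1/1.78)/(4πk) = 0.1375/(4π·0.0876) = 0.1249 K/W
ΣR = 2.031×10^-6 + 0.1249 = 0.1249 K/W
Q = ΔT/ΣR = (287 °C − 31.4 °C)/0.1249 = 2050 W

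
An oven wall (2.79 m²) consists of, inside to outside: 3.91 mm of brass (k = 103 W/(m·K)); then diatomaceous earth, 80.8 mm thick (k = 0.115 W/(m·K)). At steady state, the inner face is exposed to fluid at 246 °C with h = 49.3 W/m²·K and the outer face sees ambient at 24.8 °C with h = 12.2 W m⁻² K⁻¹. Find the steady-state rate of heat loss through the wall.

Q = 767 W

Treat each layer as a resistance in series:
  R_conv,in = 1/(hA) = 1/(49.3·2.79) = 0.007270 K/W
  R_brass = L/(kA) = 0.00391/(103·2.79) = 1.361×10^-5 K/W
  R_diatomaceous earth = L/(kA) = 0.0808/(0.115·2.79) = 0.2518 K/W
  R_conv,out = 1/(hA) = 1/(12.2·2.79) = 0.02938 K/W
ΣR = 0.007270 + 1.361×10^-5 + 0.2518 + 0.02938 = 0.2885 K/W
Q = ΔT/ΣR = (246 °C − 24.8 °C)/0.2885 = 767 W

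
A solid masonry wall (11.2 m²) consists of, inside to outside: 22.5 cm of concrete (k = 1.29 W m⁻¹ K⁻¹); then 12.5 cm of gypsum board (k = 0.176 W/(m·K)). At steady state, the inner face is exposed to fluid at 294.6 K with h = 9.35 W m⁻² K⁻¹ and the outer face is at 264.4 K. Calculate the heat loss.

Q = 341 W

Resistance network (inner→outer):
  R_conv,in = 1/(hA) = 1/(9.35·11.2) = 0.009549 K/W
  R_concrete = L/(kA) = 0.225/(1.29·11.2) = 0.01557 K/W
  R_gypsum board = L/(kA) = 0.125/(0.176·11.2) = 0.06341 K/W
ΣR = 0.009549 + 0.01557 + 0.06341 = 0.08853 K/W
Q = ΔT/ΣR = (294.6 K − 264.4 K)/0.08853 = 341 W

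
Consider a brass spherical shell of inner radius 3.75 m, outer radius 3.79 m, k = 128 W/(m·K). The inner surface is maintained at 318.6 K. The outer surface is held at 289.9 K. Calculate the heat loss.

Q = 4πk·ΔT/(1/r₁ − 1/r₂) = 4π × 128 × 28.7 / (1/3.75 − 1/3.79) = 1.64×10^7 W

Q = 1.64×10^7 W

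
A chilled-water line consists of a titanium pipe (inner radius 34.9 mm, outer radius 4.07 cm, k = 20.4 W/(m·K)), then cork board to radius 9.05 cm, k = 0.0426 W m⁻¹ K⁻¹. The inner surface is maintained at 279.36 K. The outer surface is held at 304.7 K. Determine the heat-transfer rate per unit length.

Q' = 8.48 W/m

Resistance network (inner→outer):
  R'_titanium = ln(0.0407/0.0349)/(2πk) = 0.1537/(2π·20.4) = 0.001199 m·K/W
  R'_cork board = ln(0.0905/0.0407)/(2πk) = 0.7991/(2π·0.0426) = 2.986 m·K/W
ΣR = 0.001199 + 2.986 = 2.987 m·K/W
Q' = ΔT/ΣR = (279.36 K − 304.7 K)/2.987 = -8.48 W/m
(Negative Q' ⇒ heat flows inward; heat gain = 8.48 W/m.)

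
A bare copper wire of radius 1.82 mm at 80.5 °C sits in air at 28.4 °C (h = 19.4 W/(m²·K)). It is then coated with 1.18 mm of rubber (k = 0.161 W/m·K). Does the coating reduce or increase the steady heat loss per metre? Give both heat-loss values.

Critical radius for a cylinder: r_cr = k/h = 0.00830 m = 0.830 cm.
Outer radius after coating: r₂ = 0.00182 + 0.00118 = 0.00300 m.
Since r₁ < r_cr and r₂ ≤ r_cr, the coating moves toward the maximum at r_cr — heat loss rises.
Bare: R = 1/(2πr₁h) = 4.508 m·K/W; Q = 52.1/4.508 = 11.6 W/m.
Coated: R = R_cond + R_conv = 3.229 m·K/W; Q = 52.1/3.229 = 16.1 W/m.

increases: 11.6 → 16.1 W/m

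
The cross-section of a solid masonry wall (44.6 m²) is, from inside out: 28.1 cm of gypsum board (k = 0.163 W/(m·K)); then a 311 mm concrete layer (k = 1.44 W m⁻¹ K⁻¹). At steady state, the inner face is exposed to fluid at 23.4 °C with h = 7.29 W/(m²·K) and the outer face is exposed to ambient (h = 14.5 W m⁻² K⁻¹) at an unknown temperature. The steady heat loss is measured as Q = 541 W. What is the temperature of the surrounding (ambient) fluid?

Series resistances:
  R_conv,in = 1/(hA) = 1/(7.29·44.6) = 0.003076 K/W
  R_gypsum board = L/(kA) = 0.281/(0.163·44.6) = 0.03865 K/W
  R_concrete = L/(kA) = 0.311/(1.44·44.6) = 0.004842 K/W
  R_conv,out = 1/(hA) = 1/(14.5·44.6) = 0.001546 K/W
ΣR = 0.04812 K/W
ΔT = Q·ΣR = 541 × 0.04812 = 26.03 K
Heat flows outward, so T_out = T_in − ΔT = 23.4 − 26.03 = -2.63 °C

T_out = -2.63 °C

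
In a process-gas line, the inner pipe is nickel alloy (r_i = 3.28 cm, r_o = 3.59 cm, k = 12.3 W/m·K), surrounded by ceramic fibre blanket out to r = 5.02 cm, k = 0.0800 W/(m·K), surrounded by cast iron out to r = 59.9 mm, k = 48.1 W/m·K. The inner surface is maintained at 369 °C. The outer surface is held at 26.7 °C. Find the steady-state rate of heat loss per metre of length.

Q' = 512 W/m

Treat each layer as a resistance in series:
  R'_nickel alloy = ln(0.0359/0.0328)/(2πk) = 0.09031/(2π·12.3) = 0.001169 m·K/W
  R'_ceramic fibre blanket = ln(0.0502/0.0359)/(2πk) = 0.3353/(2π·0.0800) = 0.6670 m·K/W
  R'_cast iron = ln(0.0599/0.0502)/(2πk) = 0.1767/(2π·48.1) = 5.845×10^-4 m·K/W
ΣR = 0.001169 + 0.6670 + 5.845×10^-4 = 0.6688 m·K/W
Q' = ΔT/ΣR = (369 °C − 26.7 °C)/0.6688 = 512 W/m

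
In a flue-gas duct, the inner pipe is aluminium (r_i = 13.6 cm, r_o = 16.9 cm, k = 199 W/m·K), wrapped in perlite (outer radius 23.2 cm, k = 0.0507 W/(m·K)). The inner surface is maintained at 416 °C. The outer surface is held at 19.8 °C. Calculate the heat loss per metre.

Treat each layer as a resistance in series:
  R'_aluminium = ln(0.169/0.136)/(2πk) = 0.2172/(2π·199) = 1.737×10^-4 m·K/W
  R'_perlite = ln(0.232/0.169)/(2πk) = 0.3168/(2π·0.0507) = 0.9946 m·K/W
ΣR = 1.737×10^-4 + 0.9946 = 0.9948 m·K/W
Q' = ΔT/ΣR = (416 °C − 19.8 °C)/0.9948 = 398 W/m

Q' = 398 W/m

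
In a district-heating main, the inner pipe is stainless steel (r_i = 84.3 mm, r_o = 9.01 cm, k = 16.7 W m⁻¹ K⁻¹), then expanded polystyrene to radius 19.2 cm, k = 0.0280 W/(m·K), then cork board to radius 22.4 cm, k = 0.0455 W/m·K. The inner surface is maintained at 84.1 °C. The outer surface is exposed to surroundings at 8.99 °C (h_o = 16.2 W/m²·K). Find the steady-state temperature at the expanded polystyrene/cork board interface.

T = 18.0 °C

Resistance network (inner→outer):
  R'_stainless steel = ln(0.0901/0.0843)/(2πk) = 0.06654/(2π·16.7) = 6.341×10^-4 m·K/W
  R'_expanded polystyrene = ln(0.192/0.0901)/(2πk) = 0.7566/(2π·0.0280) = 4.300 m·K/W
  R'_cork board = ln(0.224/0.192)/(2πk) = 0.1542/(2π·0.0455) = 0.5392 m·K/W
  R'_conv,out = 1/(2πr h) = 1/(2π·0.224·16.2) = 0.04386 m·K/W
ΣR = 6.341×10^-4 + 4.300 + 0.5392 + 0.04386 = 4.884 m·K/W
Q' = ΔT/ΣR = (84.1 °C − 8.99 °C)/4.884 = 15.38 W/m
From the inner boundary to the expanded polystyrene/cork board interface, ΣR_partial = 4.301 m·K/W.
T_interface = T_in − Q'·ΣR_partial = 84.1 °C − (15.38)(4.301) = 18.0 °C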